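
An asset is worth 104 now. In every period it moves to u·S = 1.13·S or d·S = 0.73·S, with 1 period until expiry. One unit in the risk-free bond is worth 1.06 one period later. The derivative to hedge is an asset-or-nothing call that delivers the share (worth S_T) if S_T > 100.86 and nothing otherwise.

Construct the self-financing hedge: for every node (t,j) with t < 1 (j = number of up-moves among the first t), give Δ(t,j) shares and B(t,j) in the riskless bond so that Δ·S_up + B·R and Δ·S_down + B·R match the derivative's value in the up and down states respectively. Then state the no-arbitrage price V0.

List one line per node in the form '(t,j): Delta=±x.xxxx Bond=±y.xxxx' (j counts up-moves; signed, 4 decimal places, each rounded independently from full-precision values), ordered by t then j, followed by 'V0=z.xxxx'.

(0,0): Delta=2.8250 Bond=-202.3340
V0=91.4660

Risk-neutral probability p* = (R−d)/(u−d) = (1.06−0.73)/(1.13−0.73) = 0.8250.
At expiry t=1: V(1,0)=0.0000, V(1,1)=117.5200
Node (0,0) S=104.0000: V=(p*·117.5200+(1−p*)·0.0000)/1.06=91.4660; Δ=(117.5200−0.0000)/(117.5200−75.9200)=2.8250; B=V−Δ·S=-202.3340
Root portfolio cost Δ·104+B reproduces V0=91.4660.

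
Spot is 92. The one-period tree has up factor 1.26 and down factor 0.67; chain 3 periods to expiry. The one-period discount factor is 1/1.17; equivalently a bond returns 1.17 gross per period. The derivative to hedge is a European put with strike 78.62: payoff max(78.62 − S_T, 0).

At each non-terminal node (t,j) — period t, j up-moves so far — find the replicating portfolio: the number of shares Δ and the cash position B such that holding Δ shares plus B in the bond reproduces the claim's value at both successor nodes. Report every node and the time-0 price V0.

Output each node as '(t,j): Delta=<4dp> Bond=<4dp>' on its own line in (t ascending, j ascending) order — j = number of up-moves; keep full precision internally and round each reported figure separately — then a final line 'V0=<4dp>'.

Under the risk-neutral measure, an up-move has probability p* = (R−d)/(u−d) = 0.8475 and values discount at R = 1.17.
At expiry t=3: V(3,0)=50.9498, V(3,1)=26.5835, V(3,2)=0.0000, V(3,3)=0.0000
Node (2,0) S=41.2988: V=(p*·26.5835+(1−p*)·50.9498)/1.17=25.8978; Δ=(26.5835−50.9498)/(52.0365−27.6702)=-1.0000; B=V−Δ·S=67.1966
Node (2,1) S=77.6664: V=(p*·0.0000+(1−p*)·26.5835)/1.17=3.4659; Δ=(0.0000−26.5835)/(97.8597−52.0365)=-0.5801; B=V−Δ·S=48.5227
Node (2,2) S=146.0592: V=(p*·0.0000+(1−p*)·0.0000)/1.17=0.0000; Δ=(0.0000−0.0000)/(184.0346−97.8597)=0.0000; B=V−Δ·S=0.0000
Node (1,0) S=61.6400: V=(p*·3.4659+(1−p*)·25.8978)/1.17=5.8869; Δ=(3.4659−25.8978)/(77.6664−41.2988)=-0.6168; B=V−Δ·S=43.9071
Node (1,1) S=115.9200: V=(p*·0.0000+(1−p*)·3.4659)/1.17=0.4519; Δ=(0.0000−3.4659)/(146.0592−77.6664)=-0.0507; B=V−Δ·S=6.3263
Node (0,0) S=92.0000: V=(p*·0.4519+(1−p*)·5.8869)/1.17=1.0948; Δ=(0.4519−5.8869)/(115.9200−61.6400)=-0.1001; B=V−Δ·S=10.3068
Each (Δ,B) replicates both successor values, so the strategy is self-financing and V0 is arbitrage-free.

(0,0): Delta=-0.1001 Bond=10.3068
(1,0): Delta=-0.6168 Bond=43.9071
(1,1): Delta=-0.0507 Bond=6.3263
(2,0): Delta=-1.0000 Bond=67.1966
(2,1): Delta=-0.5801 Bond=48.5227
(2,2): Delta=0.0000 Bond=0.0000
V0=1.0948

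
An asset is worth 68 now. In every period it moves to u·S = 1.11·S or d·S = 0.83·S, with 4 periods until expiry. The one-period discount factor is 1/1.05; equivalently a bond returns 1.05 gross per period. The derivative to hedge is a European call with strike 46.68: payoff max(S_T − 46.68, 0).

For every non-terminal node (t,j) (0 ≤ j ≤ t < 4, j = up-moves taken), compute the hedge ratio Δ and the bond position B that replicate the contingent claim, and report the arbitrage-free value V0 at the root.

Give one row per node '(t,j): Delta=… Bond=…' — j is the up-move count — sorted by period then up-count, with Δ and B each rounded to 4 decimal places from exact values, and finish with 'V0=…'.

Since d<R<u, set p* = (R−d)/(u−d) = 0.7857; price each node as the discounted p*-expectation of its children.
Terminal payoffs: V(4,0)=0.0000, V(4,1)=0.0000, V(4,2)=11.0380, V(4,3)=30.5091, V(4,4)=56.5488
  t=3,j=0: stock 38.8815 → up 43.1585 (V=0.0000), down 32.2717 (V=0.0000). Price 0.0000; hedge Δ=0.0000, bond B=0.0000.
  t=3,j=1: stock 51.9982 → up 57.7180 (V=11.0380), down 43.1585 (V=0.0000). Price 8.2597; hedge Δ=0.7581, bond B=-31.1616.
  t=3,j=2: stock 69.5397 → up 77.1891 (V=30.5091), down 57.7180 (V=11.0380). Price 25.0826; hedge Δ=1.0000, bond B=-44.4571.
  t=3,j=3: stock 92.9989 → up 103.2288 (V=56.5488), down 77.1891 (V=30.5091). Price 48.5418; hedge Δ=1.0000, bond B=-44.4571.
  t=2,j=0: stock 46.8452 → up 51.9982 (V=8.2597), down 38.8815 (V=0.0000). Price 6.1807; hedge Δ=0.6297, bond B=-23.3182.
  t=2,j=1: stock 62.6484 → up 69.5397 (V=25.0826), down 51.9982 (V=8.2597). Price 20.4549; hedge Δ=0.9590, bond B=-39.6268.
  t=2,j=2: stock 83.7828 → up 92.9989 (V=48.5418), down 69.5397 (V=25.0826). Price 41.4427; hedge Δ=1.0000, bond B=-42.3401.
  t=1,j=0: stock 56.4400 → up 62.6484 (V=20.4549), down 46.8452 (V=6.1807). Price 16.5678; hedge Δ=0.9032, bond B=-34.4115.
  t=1,j=1: stock 75.4800 → up 83.7828 (V=41.4427), down 62.6484 (V=20.4549). Price 35.1860; hedge Δ=0.9931, bond B=-39.7702.
  t=0,j=0: stock 68.0000 → up 75.4800 (V=35.1860), down 56.4400 (V=16.5678). Price 29.7108; hedge Δ=0.9778, bond B=-36.7828.
The time-0 hedge costs 29.7108, which is the no-arbitrage price.

(0,0): Delta=0.9778 Bond=-36.7828
(1,0): Delta=0.9032 Bond=-34.4115
(1,1): Delta=0.9931 Bond=-39.7702
(2,0): Delta=0.6297 Bond=-23.3182
(2,1): Delta=0.9590 Bond=-39.6268
(2,2): Delta=1.0000 Bond=-42.3401
(3,0): Delta=0.0000 Bond=0.0000
(3,1): Delta=0.7581 Bond=-31.1616
(3,2): Delta=1.0000 Bond=-44.4571
(3,3): Delta=1.0000 Bond=-44.4571
V0=29.7108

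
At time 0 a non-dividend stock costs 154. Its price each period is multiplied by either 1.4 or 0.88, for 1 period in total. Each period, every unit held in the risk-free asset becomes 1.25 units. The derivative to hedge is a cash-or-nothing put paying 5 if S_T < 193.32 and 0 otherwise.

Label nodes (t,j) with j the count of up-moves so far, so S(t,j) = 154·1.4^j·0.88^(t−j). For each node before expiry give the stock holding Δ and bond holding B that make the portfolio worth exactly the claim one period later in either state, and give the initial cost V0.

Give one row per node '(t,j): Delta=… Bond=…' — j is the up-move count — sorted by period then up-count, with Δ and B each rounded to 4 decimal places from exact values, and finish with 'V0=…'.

Risk-neutral probability p* = (R−d)/(u−d) = (1.25−0.88)/(1.4−0.88) = 0.7115.
Payoff layer (t=1): V(1,0)=5.0000, V(1,1)=0.0000
  t=0,j=0: stock 154.0000 → up 215.6000 (V=0.0000), down 135.5200 (V=5.0000). Price 1.1538; hedge Δ=-0.0624, bond B=10.7692.
The time-0 hedge costs 1.1538, which is the no-arbitrage price.

(0,0): Delta=-0.0624 Bond=10.7692
V0=1.1538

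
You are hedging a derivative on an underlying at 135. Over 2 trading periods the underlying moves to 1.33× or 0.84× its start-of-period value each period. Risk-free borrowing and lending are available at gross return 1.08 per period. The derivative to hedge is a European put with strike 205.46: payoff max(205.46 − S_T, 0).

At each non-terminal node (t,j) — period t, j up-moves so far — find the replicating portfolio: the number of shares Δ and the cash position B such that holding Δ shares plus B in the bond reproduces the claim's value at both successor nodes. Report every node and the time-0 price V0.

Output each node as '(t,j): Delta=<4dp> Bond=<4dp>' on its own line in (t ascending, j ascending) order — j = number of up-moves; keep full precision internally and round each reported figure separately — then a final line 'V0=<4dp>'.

(0,0): Delta=-0.7714 Bond=152.1475
(1,0): Delta=-1.0000 Bond=190.2407
(1,1): Delta=-0.6210 Bond=137.3177
V0=48.0064

Risk-neutral probability p* = (R−d)/(u−d) = (1.08−0.84)/(1.33−0.84) = 0.4898.
Terminal values V(2,·): V(2,0)=110.2040, V(2,1)=54.6380, V(2,2)=0.0000
Node (1,0) S=113.4000: V=(p*·54.6380+(1−p*)·110.2040)/1.08=76.8407; Δ=(54.6380−110.2040)/(150.8220−95.2560)=-1.0000; B=V−Δ·S=190.2407
Node (1,1) S=179.5500: V=(p*·0.0000+(1−p*)·54.6380)/1.08=25.8116; Δ=(0.0000−54.6380)/(238.8015−150.8220)=-0.6210; B=V−Δ·S=137.3177
Node (0,0) S=135.0000: V=(p*·25.8116+(1−p*)·76.8407)/1.08=48.0064; Δ=(25.8116−76.8407)/(179.5500−113.4000)=-0.7714; B=V−Δ·S=152.1475
Check: Δ(0,0)·S0 + B(0,0) = 48.0064 = V0.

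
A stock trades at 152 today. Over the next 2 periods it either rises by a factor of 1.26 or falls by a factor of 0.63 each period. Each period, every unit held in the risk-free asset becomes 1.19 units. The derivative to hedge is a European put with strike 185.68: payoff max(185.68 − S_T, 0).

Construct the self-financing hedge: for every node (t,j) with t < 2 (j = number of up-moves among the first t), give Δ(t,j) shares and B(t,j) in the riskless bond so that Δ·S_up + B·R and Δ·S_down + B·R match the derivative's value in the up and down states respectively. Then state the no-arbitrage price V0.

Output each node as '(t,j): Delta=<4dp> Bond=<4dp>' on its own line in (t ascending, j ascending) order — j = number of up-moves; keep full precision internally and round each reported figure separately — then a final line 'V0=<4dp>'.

(0,0): Delta=-0.5660 Bond=96.1984
(1,0): Delta=-1.0000 Bond=156.0336
(1,1): Delta=-0.5389 Bond=109.2813
V0=10.1628

Since d<R<u, set p* = (R−d)/(u−d) = 0.8889; price each node as the discounted p*-expectation of its children.
Payoff layer (t=2): V(2,0)=125.3512, V(2,1)=65.0224, V(2,2)=0.0000
Node (1,0) S=95.7600: V=(p*·65.0224+(1−p*)·125.3512)/1.19=60.2736; Δ=(65.0224−125.3512)/(120.6576−60.3288)=-1.0000; B=V−Δ·S=156.0336
Node (1,1) S=191.5200: V=(p*·0.0000+(1−p*)·65.0224)/1.19=6.0712; Δ=(0.0000−65.0224)/(241.3152−120.6576)=-0.5389; B=V−Δ·S=109.2813
Node (0,0) S=152.0000: V=(p*·6.0712+(1−p*)·60.2736)/1.19=10.1628; Δ=(6.0712−60.2736)/(191.5200−95.7600)=-0.5660; B=V−Δ·S=96.1984
Check: Δ(0,0)·S0 + B(0,0) = 10.1628 = V0.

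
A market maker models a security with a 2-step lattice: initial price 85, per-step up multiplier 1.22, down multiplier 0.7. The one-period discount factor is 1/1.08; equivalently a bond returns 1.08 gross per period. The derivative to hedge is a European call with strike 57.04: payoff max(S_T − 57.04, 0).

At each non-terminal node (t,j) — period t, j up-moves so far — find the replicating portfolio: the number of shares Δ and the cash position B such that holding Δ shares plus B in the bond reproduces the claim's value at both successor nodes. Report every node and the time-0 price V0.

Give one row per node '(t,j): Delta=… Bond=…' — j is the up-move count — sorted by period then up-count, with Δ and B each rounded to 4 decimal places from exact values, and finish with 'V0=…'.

(0,0): Delta=0.9132 Bond=-40.5682
(1,0): Delta=0.5026 Bond=-19.3821
(1,1): Delta=1.0000 Bond=-52.8148
V0=37.0538

No-arbitrage ⇒ martingale measure with p* = (R−d)/(u−d) = 0.7308.
At expiry t=2: V(2,0)=0.0000, V(2,1)=15.5500, V(2,2)=69.4740
  t=1,j=0: stock 59.5000 → up 72.5900 (V=15.5500), down 41.6500 (V=0.0000). Price 10.5217; hedge Δ=0.5026, bond B=-19.3821.
  t=1,j=1: stock 103.7000 → up 126.5140 (V=69.4740), down 72.5900 (V=15.5500). Price 50.8852; hedge Δ=1.0000, bond B=-52.8148.
  t=0,j=0: stock 85.0000 → up 103.7000 (V=50.8852), down 59.5000 (V=10.5217). Price 37.0538; hedge Δ=0.9132, bond B=-40.5682.
Root portfolio cost Δ·85+B reproduces V0=37.0538.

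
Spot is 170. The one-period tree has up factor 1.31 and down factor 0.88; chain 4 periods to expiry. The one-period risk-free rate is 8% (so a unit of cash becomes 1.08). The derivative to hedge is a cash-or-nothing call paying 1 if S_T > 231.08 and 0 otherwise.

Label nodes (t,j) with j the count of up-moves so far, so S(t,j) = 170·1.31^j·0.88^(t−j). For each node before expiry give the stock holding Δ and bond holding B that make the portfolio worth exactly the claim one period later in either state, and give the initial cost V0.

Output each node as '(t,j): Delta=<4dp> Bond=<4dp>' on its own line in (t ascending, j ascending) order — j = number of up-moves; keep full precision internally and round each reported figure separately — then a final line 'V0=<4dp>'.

No-arbitrage ⇒ martingale measure with p* = (R−d)/(u−d) = 0.4651.
At expiry t=4: V(4,0)=0.0000, V(4,1)=0.0000, V(4,2)=0.0000, V(4,3)=1.0000, V(4,4)=1.0000
  t=3,j=0: stock 115.8502 → up 151.7638 (V=0.0000), down 101.9482 (V=0.0000). Price 0.0000; hedge Δ=0.0000, bond B=0.0000.
  t=3,j=1: stock 172.4589 → up 225.9211 (V=0.0000), down 151.7638 (V=0.0000). Price 0.0000; hedge Δ=0.0000, bond B=0.0000.
  t=3,j=2: stock 256.7286 → up 336.3144 (V=1.0000), down 225.9211 (V=0.0000). Price 0.4307; hedge Δ=0.0091, bond B=-1.8949.
  t=3,j=3: stock 382.1755 → up 500.6499 (V=1.0000), down 336.3144 (V=1.0000). Price 0.9259; hedge Δ=0.0000, bond B=0.9259.
  t=2,j=0: stock 131.6480 → up 172.4589 (V=0.0000), down 115.8502 (V=0.0000). Price 0.0000; hedge Δ=0.0000, bond B=0.0000.
  t=2,j=1: stock 195.9760 → up 256.7286 (V=0.4307), down 172.4589 (V=0.0000). Price 0.1855; hedge Δ=0.0051, bond B=-0.8161.
  t=2,j=2: stock 291.7370 → up 382.1755 (V=0.9259), down 256.7286 (V=0.4307). Price 0.6121; hedge Δ=0.0039, bond B=-0.5397.
  t=1,j=0: stock 149.6000 → up 195.9760 (V=0.1855), down 131.6480 (V=0.0000). Price 0.0799; hedge Δ=0.0029, bond B=-0.3515.
  t=1,j=1: stock 222.7000 → up 291.7370 (V=0.6121), down 195.9760 (V=0.1855). Price 0.3554; hedge Δ=0.0045, bond B=-0.6366.
  t=0,j=0: stock 170.0000 → up 222.7000 (V=0.3554), down 149.6000 (V=0.0799). Price 0.1926; hedge Δ=0.0038, bond B=-0.4482.
Check: Δ(0,0)·S0 + B(0,0) = 0.1926 = V0.

(0,0): Delta=0.0038 Bond=-0.4482
(1,0): Delta=0.0029 Bond=-0.3515
(1,1): Delta=0.0045 Bond=-0.6366
(2,0): Delta=0.0000 Bond=0.0000
(2,1): Delta=0.0051 Bond=-0.8161
(2,2): Delta=0.0039 Bond=-0.5397
(3,0): Delta=0.0000 Bond=0.0000
(3,1): Delta=0.0000 Bond=0.0000
(3,2): Delta=0.0091 Bond=-1.8949
(3,3): Delta=0.0000 Bond=0.9259
V0=0.1926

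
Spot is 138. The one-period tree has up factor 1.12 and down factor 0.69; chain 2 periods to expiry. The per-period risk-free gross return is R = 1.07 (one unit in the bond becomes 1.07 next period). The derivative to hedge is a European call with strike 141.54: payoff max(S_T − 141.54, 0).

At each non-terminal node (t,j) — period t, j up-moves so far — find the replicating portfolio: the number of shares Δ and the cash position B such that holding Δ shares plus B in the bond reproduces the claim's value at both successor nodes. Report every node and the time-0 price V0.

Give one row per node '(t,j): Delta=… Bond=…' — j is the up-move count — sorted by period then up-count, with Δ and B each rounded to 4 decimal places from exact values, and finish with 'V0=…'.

(0,0): Delta=0.4394 Bond=-39.0989
(1,0): Delta=0.0000 Bond=0.0000
(1,1): Delta=0.4750 Bond=-47.3405
V0=21.5327

Since d<R<u, set p* = (R−d)/(u−d) = 0.8837; price each node as the discounted p*-expectation of its children.
Terminal payoffs: V(2,0)=0.0000, V(2,1)=0.0000, V(2,2)=31.5672
(1,0): S=95.2200. Δ = (V_up−V_dn)/(S_up−S_dn) = (0.0000−0.0000)/(106.6464−65.7018) = 0.0000. V = [p*·0.0000 + (1−p*)·0.0000]/1.07 = 0.0000. B = V − Δ·S = 0.0000.
(1,1): S=154.5600. Δ = (V_up−V_dn)/(S_up−S_dn) = (31.5672−0.0000)/(173.1072−106.6464) = 0.4750. V = [p*·31.5672 + (1−p*)·0.0000]/1.07 = 26.0716. B = V − Δ·S = -47.3405.
(0,0): S=138.0000. Δ = (V_up−V_dn)/(S_up−S_dn) = (26.0716−0.0000)/(154.5600−95.2200) = 0.4394. V = [p*·26.0716 + (1−p*)·0.0000]/1.07 = 21.5327. B = V − Δ·S = -39.0989.
Root portfolio cost Δ·138+B reproduces V0=21.5327.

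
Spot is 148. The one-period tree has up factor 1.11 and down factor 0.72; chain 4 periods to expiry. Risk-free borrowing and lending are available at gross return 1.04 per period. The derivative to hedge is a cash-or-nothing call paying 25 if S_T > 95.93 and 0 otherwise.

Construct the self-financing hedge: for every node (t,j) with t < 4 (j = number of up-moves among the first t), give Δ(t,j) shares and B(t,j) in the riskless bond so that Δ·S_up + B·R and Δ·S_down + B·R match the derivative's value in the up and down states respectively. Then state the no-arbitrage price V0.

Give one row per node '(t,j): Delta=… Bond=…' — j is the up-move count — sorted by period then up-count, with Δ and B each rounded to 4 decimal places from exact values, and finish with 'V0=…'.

(0,0): Delta=0.1396 Bond=-2.4972
(1,0): Delta=0.3744 Bond=-27.6235
(1,1): Delta=0.1063 Bond=2.8774
(2,0): Delta=0.0000 Bond=0.0000
(2,1): Delta=0.4276 Bond=-35.0128
(2,2): Delta=0.0607 Bond=11.3062
(3,0): Delta=0.0000 Bond=0.0000
(3,1): Delta=0.0000 Bond=0.0000
(3,2): Delta=0.4882 Bond=-44.3787
(3,3): Delta=0.0000 Bond=24.0385
V0=18.1614

The replicating-portfolio and risk-neutral prices coincide; use p* = (1.04−0.72)/(1.11−0.72) = 0.8205 for the latter.
Terminal payoffs: V(4,0)=0.0000, V(4,1)=0.0000, V(4,2)=0.0000, V(4,3)=25.0000, V(4,4)=25.0000
  t=3,j=0: stock 55.2407 → up 61.3172 (V=0.0000), down 39.7733 (V=0.0000). Price 0.0000; hedge Δ=0.0000, bond B=0.0000.
  t=3,j=1: stock 85.1628 → up 94.5307 (V=0.0000), down 61.3172 (V=0.0000). Price 0.0000; hedge Δ=0.0000, bond B=0.0000.
  t=3,j=2: stock 131.2926 → up 145.7348 (V=25.0000), down 94.5307 (V=0.0000). Price 19.7239; hedge Δ=0.4882, bond B=-44.3787.
  t=3,j=3: stock 202.4094 → up 224.6744 (V=25.0000), down 145.7348 (V=25.0000). Price 24.0385; hedge Δ=0.0000, bond B=24.0385.
  t=2,j=0: stock 76.7232 → up 85.1628 (V=0.0000), down 55.2407 (V=0.0000). Price 0.0000; hedge Δ=0.0000, bond B=0.0000.
  t=2,j=1: stock 118.2816 → up 131.2926 (V=19.7239), down 85.1628 (V=0.0000). Price 15.5612; hedge Δ=0.4276, bond B=-35.0128.
  t=2,j=2: stock 182.3508 → up 202.4094 (V=24.0385), down 131.2926 (V=19.7239). Price 22.3693; hedge Δ=0.0607, bond B=11.3062.
  t=1,j=0: stock 106.5600 → up 118.2816 (V=15.5612), down 76.7232 (V=0.0000). Price 12.2771; hedge Δ=0.3744, bond B=-27.6235.
  t=1,j=1: stock 164.2800 → up 182.3508 (V=22.3693), down 118.2816 (V=15.5612). Price 20.3340; hedge Δ=0.1063, bond B=2.8774.
  t=0,j=0: stock 148.0000 → up 164.2800 (V=20.3340), down 106.5600 (V=12.2771). Price 18.1614; hedge Δ=0.1396, bond B=-2.4972.
Self-financing check: at every node Δ·S+B equals the discounted successor values.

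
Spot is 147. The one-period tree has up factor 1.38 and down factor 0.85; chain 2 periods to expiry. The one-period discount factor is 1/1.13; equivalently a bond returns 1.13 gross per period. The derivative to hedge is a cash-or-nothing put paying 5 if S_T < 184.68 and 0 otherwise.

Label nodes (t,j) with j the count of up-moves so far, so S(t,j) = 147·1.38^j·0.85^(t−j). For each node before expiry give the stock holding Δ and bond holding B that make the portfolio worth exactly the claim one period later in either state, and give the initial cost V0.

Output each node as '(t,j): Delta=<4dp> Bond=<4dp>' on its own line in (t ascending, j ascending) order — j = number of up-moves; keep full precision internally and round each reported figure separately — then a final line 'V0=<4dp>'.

(0,0): Delta=-0.0300 Bond=7.2334
(1,0): Delta=0.0000 Bond=4.4248
(1,1): Delta=-0.0465 Bond=11.5211
V0=2.8228

The replicating-portfolio and risk-neutral prices coincide; use p* = (1.13−0.85)/(1.38−0.85) = 0.5283 for the latter.
At expiry t=2: V(2,0)=5.0000, V(2,1)=5.0000, V(2,2)=0.0000
(1,0): S=124.9500. Δ = (V_up−V_dn)/(S_up−S_dn) = (5.0000−5.0000)/(172.4310−106.2075) = 0.0000. V = [p*·5.0000 + (1−p*)·5.0000]/1.13 = 4.4248. B = V − Δ·S = 4.4248.
(1,1): S=202.8600. Δ = (V_up−V_dn)/(S_up−S_dn) = (0.0000−5.0000)/(279.9468−172.4310) = -0.0465. V = [p*·0.0000 + (1−p*)·5.0000]/1.13 = 2.0872. B = V − Δ·S = 11.5211.
(0,0): S=147.0000. Δ = (V_up−V_dn)/(S_up−S_dn) = (2.0872−4.4248)/(202.8600−124.9500) = -0.0300. V = [p*·2.0872 + (1−p*)·4.4248]/1.13 = 2.8228. B = V − Δ·S = 7.2334.
Check: Δ(0,0)·S0 + B(0,0) = 2.8228 = V0.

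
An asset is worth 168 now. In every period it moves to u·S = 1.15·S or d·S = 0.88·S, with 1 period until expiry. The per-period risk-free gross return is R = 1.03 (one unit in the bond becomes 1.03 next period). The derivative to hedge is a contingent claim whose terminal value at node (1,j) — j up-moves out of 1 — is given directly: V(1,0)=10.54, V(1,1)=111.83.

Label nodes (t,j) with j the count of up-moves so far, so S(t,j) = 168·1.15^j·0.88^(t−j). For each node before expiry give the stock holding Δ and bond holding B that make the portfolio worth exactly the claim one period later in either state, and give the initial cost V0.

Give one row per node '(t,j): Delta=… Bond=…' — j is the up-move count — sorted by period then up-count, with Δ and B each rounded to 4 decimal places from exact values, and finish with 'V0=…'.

Risk-neutral probability p* = (R−d)/(u−d) = (1.03−0.88)/(1.15−0.88) = 0.5556.
Terminal values V(1,·): V(1,0)=10.5400, V(1,1)=111.8300
Node (0,0) S=168.0000: V=(p*·111.8300+(1−p*)·10.5400)/1.03=64.8662; Δ=(111.8300−10.5400)/(193.2000−147.8400)=2.2330; B=V−Δ·S=-310.2819
Check: Δ(0,0)·S0 + B(0,0) = 64.8662 = V0.

(0,0): Delta=2.2330 Bond=-310.2819
V0=64.8662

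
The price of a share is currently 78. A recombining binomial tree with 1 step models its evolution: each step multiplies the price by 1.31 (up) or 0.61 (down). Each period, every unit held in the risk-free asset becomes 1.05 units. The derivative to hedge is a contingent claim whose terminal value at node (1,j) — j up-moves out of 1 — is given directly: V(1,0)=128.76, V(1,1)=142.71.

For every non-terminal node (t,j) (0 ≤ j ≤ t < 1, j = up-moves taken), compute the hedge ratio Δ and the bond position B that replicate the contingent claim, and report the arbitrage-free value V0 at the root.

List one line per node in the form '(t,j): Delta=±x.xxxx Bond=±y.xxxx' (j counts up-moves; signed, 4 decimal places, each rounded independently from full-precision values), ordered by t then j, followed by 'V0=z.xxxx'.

(0,0): Delta=0.2555 Bond=111.0510
V0=130.9796

Risk-neutral probability p* = (R−d)/(u−d) = (1.05−0.61)/(1.31−0.61) = 0.6286.
At expiry t=1: V(1,0)=128.7600, V(1,1)=142.7100
  t=0,j=0: stock 78.0000 → up 102.1800 (V=142.7100), down 47.5800 (V=128.7600). Price 130.9796; hedge Δ=0.2555, bond B=111.0510.
Check: Δ(0,0)·S0 + B(0,0) = 130.9796 = V0.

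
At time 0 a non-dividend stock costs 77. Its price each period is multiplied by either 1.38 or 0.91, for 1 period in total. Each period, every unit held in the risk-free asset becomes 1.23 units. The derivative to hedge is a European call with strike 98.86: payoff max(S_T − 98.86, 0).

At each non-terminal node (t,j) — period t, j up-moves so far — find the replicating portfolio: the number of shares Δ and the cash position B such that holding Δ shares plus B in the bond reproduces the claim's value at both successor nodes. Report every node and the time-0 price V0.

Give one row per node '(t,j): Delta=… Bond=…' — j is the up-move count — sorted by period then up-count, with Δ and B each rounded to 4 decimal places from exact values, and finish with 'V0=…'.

(0,0): Delta=0.2045 Bond=-11.6485
V0=4.0962

Since d<R<u, set p* = (R−d)/(u−d) = 0.6809; price each node as the discounted p*-expectation of its children.
At expiry t=1: V(1,0)=0.0000, V(1,1)=7.4000
Node (0,0) S=77.0000: V=(p*·7.4000+(1−p*)·0.0000)/1.23=4.0962; Δ=(7.4000−0.0000)/(106.2600−70.0700)=0.2045; B=V−Δ·S=-11.6485
The time-0 hedge costs 4.0962, which is the no-arbitrage price.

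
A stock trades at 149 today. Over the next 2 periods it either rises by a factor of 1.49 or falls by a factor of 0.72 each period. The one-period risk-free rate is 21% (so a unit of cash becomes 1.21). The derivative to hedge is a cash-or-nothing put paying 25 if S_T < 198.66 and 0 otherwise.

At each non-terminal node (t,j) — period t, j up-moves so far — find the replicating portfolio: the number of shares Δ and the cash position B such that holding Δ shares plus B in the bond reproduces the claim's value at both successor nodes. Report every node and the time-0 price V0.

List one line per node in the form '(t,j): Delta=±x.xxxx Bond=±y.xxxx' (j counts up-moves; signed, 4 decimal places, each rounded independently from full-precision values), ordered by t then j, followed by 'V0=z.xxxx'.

(0,0): Delta=-0.1146 Bond=27.2359
(1,0): Delta=0.0000 Bond=20.6612
(1,1): Delta=-0.1462 Bond=39.9807
V0=10.1605

Under the risk-neutral measure, an up-move has probability p* = (R−d)/(u−d) = 0.6364 and values discount at R = 1.21.
Payoff layer (t=2): V(2,0)=25.0000, V(2,1)=25.0000, V(2,2)=0.0000
Node (1,0) S=107.2800: V=(p*·25.0000+(1−p*)·25.0000)/1.21=20.6612; Δ=(25.0000−25.0000)/(159.8472−77.2416)=0.0000; B=V−Δ·S=20.6612
Node (1,1) S=222.0100: V=(p*·0.0000+(1−p*)·25.0000)/1.21=7.5131; Δ=(0.0000−25.0000)/(330.7949−159.8472)=-0.1462; B=V−Δ·S=39.9807
Node (0,0) S=149.0000: V=(p*·7.5131+(1−p*)·20.6612)/1.21=10.1605; Δ=(7.5131−20.6612)/(222.0100−107.2800)=-0.1146; B=V−Δ·S=27.2359
The time-0 hedge costs 10.1605, which is the no-arbitrage price.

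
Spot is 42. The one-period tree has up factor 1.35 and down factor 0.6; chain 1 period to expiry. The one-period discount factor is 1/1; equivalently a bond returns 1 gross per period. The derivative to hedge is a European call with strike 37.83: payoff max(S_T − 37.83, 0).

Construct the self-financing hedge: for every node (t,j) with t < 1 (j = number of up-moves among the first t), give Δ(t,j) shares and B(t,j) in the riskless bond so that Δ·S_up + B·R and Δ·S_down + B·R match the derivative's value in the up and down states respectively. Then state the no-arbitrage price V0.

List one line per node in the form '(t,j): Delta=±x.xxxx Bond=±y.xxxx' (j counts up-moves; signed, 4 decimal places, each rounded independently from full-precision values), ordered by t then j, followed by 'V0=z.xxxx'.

(0,0): Delta=0.5990 Bond=-15.0960
V0=10.0640

Risk-neutral probability p* = (R−d)/(u−d) = (1−0.6)/(1.35−0.6) = 0.5333.
Terminal values V(1,·): V(1,0)=0.0000, V(1,1)=18.8700
(0,0): S=42.0000. Δ = (V_up−V_dn)/(S_up−S_dn) = (18.8700−0.0000)/(56.7000−25.2000) = 0.5990. V = [p*·18.8700 + (1−p*)·0.0000]/1 = 10.0640. B = V − Δ·S = -15.0960.
Check: Δ(0,0)·S0 + B(0,0) = 10.0640 = V0.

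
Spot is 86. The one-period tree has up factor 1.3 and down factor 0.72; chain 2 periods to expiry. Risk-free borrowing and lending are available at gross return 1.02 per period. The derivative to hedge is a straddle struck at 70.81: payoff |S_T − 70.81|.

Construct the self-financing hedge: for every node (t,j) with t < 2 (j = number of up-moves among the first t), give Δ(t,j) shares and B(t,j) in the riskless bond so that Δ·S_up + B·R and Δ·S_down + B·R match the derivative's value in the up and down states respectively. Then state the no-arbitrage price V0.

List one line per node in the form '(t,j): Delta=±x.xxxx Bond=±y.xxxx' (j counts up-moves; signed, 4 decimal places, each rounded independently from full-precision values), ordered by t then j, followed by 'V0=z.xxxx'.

(0,0): Delta=0.5023 Bond=-13.5055
(1,0): Delta=-0.4606 Bond=45.8451
(1,1): Delta=1.0000 Bond=-69.4216
V0=29.6899

Since d<R<u, set p* = (R−d)/(u−d) = 0.5172; price each node as the discounted p*-expectation of its children.
Terminal payoffs: V(2,0)=26.2276, V(2,1)=9.6860, V(2,2)=74.5300
(1,0): S=61.9200. Δ = (V_up−V_dn)/(S_up−S_dn) = (9.6860−26.2276)/(80.4960−44.5824) = -0.4606. V = [p*·9.6860 + (1−p*)·26.2276]/1.02 = 17.3251. B = V − Δ·S = 45.8451.
(1,1): S=111.8000. Δ = (V_up−V_dn)/(S_up−S_dn) = (74.5300−9.6860)/(145.3400−80.4960) = 1.0000. V = [p*·74.5300 + (1−p*)·9.6860]/1.02 = 42.3784. B = V − Δ·S = -69.4216.
(0,0): S=86.0000. Δ = (V_up−V_dn)/(S_up−S_dn) = (42.3784−17.3251)/(111.8000−61.9200) = 0.5023. V = [p*·42.3784 + (1−p*)·17.3251]/1.02 = 29.6899. B = V − Δ·S = -13.5055.
Root portfolio cost Δ·86+B reproduces V0=29.6899.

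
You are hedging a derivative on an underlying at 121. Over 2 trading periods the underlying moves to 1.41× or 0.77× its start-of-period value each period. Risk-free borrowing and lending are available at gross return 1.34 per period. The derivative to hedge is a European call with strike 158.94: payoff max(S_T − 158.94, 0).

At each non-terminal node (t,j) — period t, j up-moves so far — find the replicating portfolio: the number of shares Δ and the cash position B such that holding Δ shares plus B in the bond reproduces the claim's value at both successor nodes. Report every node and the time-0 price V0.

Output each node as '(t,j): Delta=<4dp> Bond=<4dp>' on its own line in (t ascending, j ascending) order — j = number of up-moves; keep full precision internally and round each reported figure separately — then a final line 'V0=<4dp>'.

Under the risk-neutral measure, an up-move has probability p* = (R−d)/(u−d) = 0.8906 and values discount at R = 1.34.
Terminal payoffs: V(2,0)=0.0000, V(2,1)=0.0000, V(2,2)=81.6201
Node (1,0) S=93.1700: V=(p*·0.0000+(1−p*)·0.0000)/1.34=0.0000; Δ=(0.0000−0.0000)/(131.3697−71.7409)=0.0000; B=V−Δ·S=0.0000
Node (1,1) S=170.6100: V=(p*·81.6201+(1−p*)·0.0000)/1.34=54.2484; Δ=(81.6201−0.0000)/(240.5601−131.3697)=0.7475; B=V−Δ·S=-73.2830
Node (0,0) S=121.0000: V=(p*·54.2484+(1−p*)·0.0000)/1.34=36.0560; Δ=(54.2484−0.0000)/(170.6100−93.1700)=0.7005; B=V−Δ·S=-48.7072
The time-0 hedge costs 36.0560, which is the no-arbitrage price.

(0,0): Delta=0.7005 Bond=-48.7072
(1,0): Delta=0.0000 Bond=0.0000
(1,1): Delta=0.7475 Bond=-73.2830
V0=36.0560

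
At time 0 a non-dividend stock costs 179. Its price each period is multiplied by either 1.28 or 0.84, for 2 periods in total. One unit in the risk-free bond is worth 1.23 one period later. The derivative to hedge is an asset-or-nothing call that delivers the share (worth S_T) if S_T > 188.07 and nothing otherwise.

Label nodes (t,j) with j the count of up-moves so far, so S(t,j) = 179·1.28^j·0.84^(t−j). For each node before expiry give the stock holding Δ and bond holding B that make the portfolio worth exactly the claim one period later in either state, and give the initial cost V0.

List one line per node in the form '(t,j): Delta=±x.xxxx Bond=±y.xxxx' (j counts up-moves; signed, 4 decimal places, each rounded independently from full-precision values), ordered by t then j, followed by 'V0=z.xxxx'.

Under the risk-neutral measure, an up-move has probability p* = (R−d)/(u−d) = 0.8864 and values discount at R = 1.23.
Terminal values V(2,·): V(2,0)=0.0000, V(2,1)=192.4608, V(2,2)=293.2736
  t=1,j=0: stock 150.3600 → up 192.4608 (V=192.4608), down 126.3024 (V=0.0000). Price 138.6913; hedge Δ=2.9091, bond B=-298.7196.
  t=1,j=1: stock 229.1200 → up 293.2736 (V=293.2736), down 192.4608 (V=192.4608). Price 229.1200; hedge Δ=1.0000, bond B=0.0000.
  t=0,j=0: stock 179.0000 → up 229.1200 (V=229.1200), down 150.3600 (V=138.6913). Price 177.9220; hedge Δ=1.1482, bond B=-27.5979.
Each (Δ,B) replicates both successor values, so the strategy is self-financing and V0 is arbitrage-free.

(0,0): Delta=1.1482 Bond=-27.5979
(1,0): Delta=2.9091 Bond=-298.7196
(1,1): Delta=1.0000 Bond=0.0000
V0=177.9220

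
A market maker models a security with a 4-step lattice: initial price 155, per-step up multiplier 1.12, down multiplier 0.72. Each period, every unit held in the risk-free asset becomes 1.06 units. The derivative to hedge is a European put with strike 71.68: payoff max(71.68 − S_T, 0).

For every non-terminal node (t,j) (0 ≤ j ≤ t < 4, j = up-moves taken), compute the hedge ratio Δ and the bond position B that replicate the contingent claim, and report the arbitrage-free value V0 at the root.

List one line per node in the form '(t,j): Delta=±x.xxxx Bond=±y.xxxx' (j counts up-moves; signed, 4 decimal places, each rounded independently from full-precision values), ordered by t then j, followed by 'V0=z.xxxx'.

Since d<R<u, set p* = (R−d)/(u−d) = 0.8500; price each node as the discounted p*-expectation of its children.
Payoff layer (t=4): V(4,0)=30.0255, V(4,1)=6.8841, V(4,2)=0.0000, V(4,3)=0.0000, V(4,4)=0.0000
(3,0): S=57.8534. Δ = (V_up−V_dn)/(S_up−S_dn) = (6.8841−30.0255)/(64.7959−41.6545) = -1.0000. V = [p*·6.8841 + (1−p*)·30.0255]/1.06 = 9.7692. B = V − Δ·S = 67.6226.
(3,1): S=89.9942. Δ = (V_up−V_dn)/(S_up−S_dn) = (0.0000−6.8841)/(100.7935−64.7959) = -0.1912. V = [p*·0.0000 + (1−p*)·6.8841]/1.06 = 0.9742. B = V − Δ·S = 18.1845.
(3,2): S=139.9910. Δ = (V_up−V_dn)/(S_up−S_dn) = (0.0000−0.0000)/(156.7900−100.7935) = 0.0000. V = [p*·0.0000 + (1−p*)·0.0000]/1.06 = 0.0000. B = V − Δ·S = 0.0000.
(3,3): S=217.7638. Δ = (V_up−V_dn)/(S_up−S_dn) = (0.0000−0.0000)/(243.8955−156.7900) = 0.0000. V = [p*·0.0000 + (1−p*)·0.0000]/1.06 = 0.0000. B = V − Δ·S = 0.0000.
(2,0): S=80.3520. Δ = (V_up−V_dn)/(S_up−S_dn) = (0.9742−9.7692)/(89.9942−57.8534) = -0.2736. V = [p*·0.9742 + (1−p*)·9.7692]/1.06 = 2.1636. B = V − Δ·S = 24.1512.
(2,1): S=124.9920. Δ = (V_up−V_dn)/(S_up−S_dn) = (0.0000−0.9742)/(139.9910−89.9942) = -0.0195. V = [p*·0.0000 + (1−p*)·0.9742]/1.06 = 0.1379. B = V − Δ·S = 2.5733.
(2,2): S=194.4320. Δ = (V_up−V_dn)/(S_up−S_dn) = (0.0000−0.0000)/(217.7638−139.9910) = 0.0000. V = [p*·0.0000 + (1−p*)·0.0000]/1.06 = 0.0000. B = V − Δ·S = 0.0000.
(1,0): S=111.6000. Δ = (V_up−V_dn)/(S_up−S_dn) = (0.1379−2.1636)/(124.9920−80.3520) = -0.0454. V = [p*·0.1379 + (1−p*)·2.1636]/1.06 = 0.4167. B = V − Δ·S = 5.4811.
(1,1): S=173.6000. Δ = (V_up−V_dn)/(S_up−S_dn) = (0.0000−0.1379)/(194.4320−124.9920) = -0.0020. V = [p*·0.0000 + (1−p*)·0.1379]/1.06 = 0.0195. B = V − Δ·S = 0.3641.
(0,0): S=155.0000. Δ = (V_up−V_dn)/(S_up−S_dn) = (0.0195−0.4167)/(173.6000−111.6000) = -0.0064. V = [p*·0.0195 + (1−p*)·0.4167]/1.06 = 0.0746. B = V − Δ·S = 1.0676.
The time-0 hedge costs 0.0746, which is the no-arbitrage price.

(0,0): Delta=-0.0064 Bond=1.0676
(1,0): Delta=-0.0454 Bond=5.4811
(1,1): Delta=-0.0020 Bond=0.3641
(2,0): Delta=-0.2736 Bond=24.1512
(2,1): Delta=-0.0195 Bond=2.5733
(2,2): Delta=0.0000 Bond=0.0000
(3,0): Delta=-1.0000 Bond=67.6226
(3,1): Delta=-0.1912 Bond=18.1845
(3,2): Delta=0.0000 Bond=0.0000
(3,3): Delta=0.0000 Bond=0.0000
V0=0.0746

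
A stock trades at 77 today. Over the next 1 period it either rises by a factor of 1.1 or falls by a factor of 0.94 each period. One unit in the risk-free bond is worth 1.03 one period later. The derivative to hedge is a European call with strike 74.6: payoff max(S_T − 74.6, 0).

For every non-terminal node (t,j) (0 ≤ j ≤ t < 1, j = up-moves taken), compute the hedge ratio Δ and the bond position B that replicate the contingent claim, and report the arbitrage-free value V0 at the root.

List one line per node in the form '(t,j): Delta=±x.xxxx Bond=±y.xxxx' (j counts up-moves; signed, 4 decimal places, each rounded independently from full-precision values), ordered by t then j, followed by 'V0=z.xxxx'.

(0,0): Delta=0.8198 Bond=-57.6092
V0=5.5158

Risk-neutral probability p* = (R−d)/(u−d) = (1.03−0.94)/(1.1−0.94) = 0.5625.
Terminal values V(1,·): V(1,0)=0.0000, V(1,1)=10.1000
  t=0,j=0: stock 77.0000 → up 84.7000 (V=10.1000), down 72.3800 (V=0.0000). Price 5.5158; hedge Δ=0.8198, bond B=-57.6092.
Root portfolio cost Δ·77+B reproduces V0=5.5158.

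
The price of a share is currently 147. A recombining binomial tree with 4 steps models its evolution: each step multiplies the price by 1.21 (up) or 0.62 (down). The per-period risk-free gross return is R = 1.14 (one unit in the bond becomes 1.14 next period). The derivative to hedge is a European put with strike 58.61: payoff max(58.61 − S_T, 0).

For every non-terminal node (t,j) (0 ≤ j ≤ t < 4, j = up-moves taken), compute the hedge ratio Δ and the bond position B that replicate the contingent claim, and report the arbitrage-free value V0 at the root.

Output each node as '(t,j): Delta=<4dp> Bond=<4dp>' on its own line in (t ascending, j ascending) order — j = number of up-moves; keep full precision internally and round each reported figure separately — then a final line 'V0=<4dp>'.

Since d<R<u, set p* = (R−d)/(u−d) = 0.8814; price each node as the discounted p*-expectation of its children.
At expiry t=4: V(4,0)=36.8888, V(4,1)=16.2186, V(4,2)=0.0000, V(4,3)=0.0000, V(4,4)=0.0000
  t=3,j=0: stock 35.0342 → up 42.3914 (V=16.2186), down 21.7212 (V=36.8888). Price 16.3781; hedge Δ=-1.0000, bond B=51.4123.
  t=3,j=1: stock 68.3732 → up 82.7316 (V=0.0000), down 42.3914 (V=16.2186). Price 1.6879; hedge Δ=-0.4020, bond B=29.1771.
  t=3,j=2: stock 133.4381 → up 161.4601 (V=0.0000), down 82.7316 (V=0.0000). Price 0.0000; hedge Δ=0.0000, bond B=0.0000.
  t=3,j=3: stock 260.4195 → up 315.1076 (V=0.0000), down 161.4601 (V=0.0000). Price 0.0000; hedge Δ=0.0000, bond B=0.0000.
  t=2,j=0: stock 56.5068 → up 68.3732 (V=1.6879), down 35.0342 (V=16.3781). Price 3.0095; hedge Δ=-0.4406, bond B=27.9080.
  t=2,j=1: stock 110.2794 → up 133.4381 (V=0.0000), down 68.3732 (V=1.6879). Price 0.1757; hedge Δ=-0.0259, bond B=3.0366.
  t=2,j=2: stock 215.2227 → up 260.4195 (V=0.0000), down 133.4381 (V=0.0000). Price 0.0000; hedge Δ=0.0000, bond B=0.0000.
  t=1,j=0: stock 91.1400 → up 110.2794 (V=0.1757), down 56.5068 (V=3.0095). Price 0.4490; hedge Δ=-0.0527, bond B=5.2521.
  t=1,j=1: stock 177.8700 → up 215.2227 (V=0.0000), down 110.2794 (V=0.1757). Price 0.0183; hedge Δ=-0.0017, bond B=0.3160.
  t=0,j=0: stock 147.0000 → up 177.8700 (V=0.0183), down 91.1400 (V=0.4490). Price 0.0609; hedge Δ=-0.0050, bond B=0.7909.
Root portfolio cost Δ·147+B reproduces V0=0.0609.

(0,0): Delta=-0.0050 Bond=0.7909
(1,0): Delta=-0.0527 Bond=5.2521
(1,1): Delta=-0.0017 Bond=0.3160
(2,0): Delta=-0.4406 Bond=27.9080
(2,1): Delta=-0.0259 Bond=3.0366
(2,2): Delta=0.0000 Bond=0.0000
(3,0): Delta=-1.0000 Bond=51.4123
(3,1): Delta=-0.4020 Bond=29.1771
(3,2): Delta=0.0000 Bond=0.0000
(3,3): Delta=0.0000 Bond=0.0000
V0=0.0609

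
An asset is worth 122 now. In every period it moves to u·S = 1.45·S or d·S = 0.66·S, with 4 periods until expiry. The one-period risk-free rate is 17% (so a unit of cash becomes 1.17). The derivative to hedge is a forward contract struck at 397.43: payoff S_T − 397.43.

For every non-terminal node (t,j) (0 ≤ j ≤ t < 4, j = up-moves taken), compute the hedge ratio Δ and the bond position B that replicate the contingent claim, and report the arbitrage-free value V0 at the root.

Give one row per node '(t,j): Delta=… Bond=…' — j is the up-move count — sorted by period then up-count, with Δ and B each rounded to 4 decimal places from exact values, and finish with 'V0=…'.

(0,0): Delta=1.0000 Bond=-212.0885
(1,0): Delta=1.0000 Bond=-248.1436
(1,1): Delta=1.0000 Bond=-248.1436
(2,0): Delta=1.0000 Bond=-290.3280
(2,1): Delta=1.0000 Bond=-290.3280
(2,2): Delta=1.0000 Bond=-290.3280
(3,0): Delta=1.0000 Bond=-339.6838
(3,1): Delta=1.0000 Bond=-339.6838
(3,2): Delta=1.0000 Bond=-339.6838
(3,3): Delta=1.0000 Bond=-339.6838
V0=-90.0885

The replicating-portfolio and risk-neutral prices coincide; use p* = (1.17−0.66)/(1.45−0.66) = 0.6456 for the latter.
Payoff layer (t=4): V(4,0)=-374.2808, V(4,1)=-346.5720, V(4,2)=-285.6964, V(4,3)=-151.9547, V(4,4)=141.8718
Node (3,0) S=35.0745: V=(p*·-346.5720+(1−p*)·-374.2808)/1.17=-304.6092; Δ=(-346.5720−-374.2808)/(50.8580−23.1492)=1.0000; B=V−Δ·S=-339.6838
Node (3,1) S=77.0576: V=(p*·-285.6964+(1−p*)·-346.5720)/1.17=-262.6261; Δ=(-285.6964−-346.5720)/(111.7336−50.8580)=1.0000; B=V−Δ·S=-339.6838
Node (3,2) S=169.2933: V=(p*·-151.9547+(1−p*)·-285.6964)/1.17=-170.3905; Δ=(-151.9547−-285.6964)/(245.4753−111.7336)=1.0000; B=V−Δ·S=-339.6838
Node (3,3) S=371.9323: V=(p*·141.8718+(1−p*)·-151.9547)/1.17=32.2485; Δ=(141.8718−-151.9547)/(539.3018−245.4753)=1.0000; B=V−Δ·S=-339.6838
Node (2,0) S=53.1432: V=(p*·-262.6261+(1−p*)·-304.6092)/1.17=-237.1848; Δ=(-262.6261−-304.6092)/(77.0576−35.0745)=1.0000; B=V−Δ·S=-290.3280
Node (2,1) S=116.7540: V=(p*·-170.3905+(1−p*)·-262.6261)/1.17=-173.5740; Δ=(-170.3905−-262.6261)/(169.2933−77.0576)=1.0000; B=V−Δ·S=-290.3280
Node (2,2) S=256.5050: V=(p*·32.2485+(1−p*)·-170.3905)/1.17=-33.8230; Δ=(32.2485−-170.3905)/(371.9322−169.2933)=1.0000; B=V−Δ·S=-290.3280
Node (1,0) S=80.5200: V=(p*·-173.5740+(1−p*)·-237.1848)/1.17=-167.6236; Δ=(-173.5740−-237.1848)/(116.7540−53.1432)=1.0000; B=V−Δ·S=-248.1436
Node (1,1) S=176.9000: V=(p*·-33.8230+(1−p*)·-173.5740)/1.17=-71.2436; Δ=(-33.8230−-173.5740)/(256.5050−116.7540)=1.0000; B=V−Δ·S=-248.1436
Node (0,0) S=122.0000: V=(p*·-71.2436+(1−p*)·-167.6236)/1.17=-90.0885; Δ=(-71.2436−-167.6236)/(176.9000−80.5200)=1.0000; B=V−Δ·S=-212.0885
Check: Δ(0,0)·S0 + B(0,0) = -90.0885 = V0.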